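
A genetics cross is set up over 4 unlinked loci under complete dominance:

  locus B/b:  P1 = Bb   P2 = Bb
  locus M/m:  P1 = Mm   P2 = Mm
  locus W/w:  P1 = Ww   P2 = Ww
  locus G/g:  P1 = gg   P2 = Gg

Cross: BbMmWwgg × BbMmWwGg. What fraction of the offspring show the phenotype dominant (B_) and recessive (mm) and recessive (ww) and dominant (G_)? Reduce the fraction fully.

P(B_ mm ww G_) = 3/128

BbMmWwgg gametes: BMWg×2, BMwg×2, BmWg×2, Bmwg×2, bMWg×2, bMwg×2, bmWg×2, bmwg×2
BbMmWwGg gametes: BMWG×1, BMWg×1, BMwG×1, BMwg×1, BmWG×1, BmWg×1, BmwG×1, Bmwg×1, bMWG×1, bMWg×1, bMwG×1, bMwg×1, bmWG×1, bmWg×1, bmwG×1, bmwg×1
BbMmWwgg×BbMmWwGg grid (16·16=256): BBMMWWGg=2 BBMMWWgg=2 BBMMWwGg=4 BBMMWwgg=4 BBMMwwGg=2 BBMMwwgg=2 BBMmWWGg=4 BBMmWWgg=4 BBMmWwGg=8 BBMmWwgg=8 BBMmwwGg=4 BBMmwwgg=4 BBmmWWGg=2 BBmmWWgg=2 BBmmWwGg=4 BBmmWwgg=4 BBmmwwGg=2 BBmmwwgg=2 BbMMWWGg=4 BbMMWWgg=4 BbMMWwGg=8 BbMMWwgg=8 BbMMwwGg=4 BbMMwwgg=4 BbMmWWGg=8 BbMmWWgg=8 BbMmWwGg=16 BbMmWwgg=16 BbMmwwGg=8 BbMmwwgg=8 BbmmWWGg=4 BbmmWWgg=4 BbmmWwGg=8 BbmmWwgg=8 BbmmwwGg=4 Bbmmwwgg=4 bbMMWWGg=2 bbMMWWgg=2 bbMMWwGg=4 bbMMWwgg=4 bbMMwwGg=2 bbMMwwgg=2 bbMmWWGg=4 bbMmWWgg=4 bbMmWwGg=8 bbMmWwgg=8 bbMmwwGg=4 bbMmwwgg=4 bbmmWWGg=2 bbmmWWgg=2 bbmmWwGg=4 bbmmWwgg=4 bbmmwwGg=2 bbmmwwgg=2
B_ mm ww G_ hits 6/256; gcd=2; 6÷2/256÷2 = 3/128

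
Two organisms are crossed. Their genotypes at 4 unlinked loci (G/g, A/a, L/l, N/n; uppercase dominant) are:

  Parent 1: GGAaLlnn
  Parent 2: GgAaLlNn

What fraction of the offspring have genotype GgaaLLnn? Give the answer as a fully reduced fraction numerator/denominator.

P(GgaaLLnn) = 1/64

GGAaLlnn gametes: GALn×4, GAln×4, GaLn×4, Galn×4
GgAaLlNn gametes: GALN×1, GALn×1, GAlN×1, GAln×1, GaLN×1, GaLn×1, GalN×1, Galn×1, gALN×1, gALn×1, gAlN×1, gAln×1, gaLN×1, gaLn×1, galN×1, galn×1
GGAaLlnn×GgAaLlNn grid (16·16=256): GGAALLNn=4 GGAALLnn=4 GGAALlNn=8 GGAALlnn=8 GGAAllNn=4 GGAAllnn=4 GGAaLLNn=8 GGAaLLnn=8 GGAaLlNn=16 GGAaLlnn=16 GGAallNn=8 GGAallnn=8 GGaaLLNn=4 GGaaLLnn=4 GGaaLlNn=8 GGaaLlnn=8 GGaallNn=4 GGaallnn=4 GgAALLNn=4 GgAALLnn=4 GgAALlNn=8 GgAALlnn=8 GgAAllNn=4 GgAAllnn=4 GgAaLLNn=8 GgAaLLnn=8 GgAaLlNn=16 GgAaLlnn=16 GgAallNn=8 GgAallnn=8 GgaaLLNn=4 GgaaLLnn=4 GgaaLlNn=8 GgaaLlnn=8 GgaallNn=4 Ggaallnn=4
GgaaLLnn hits 4/256; gcd=4; 4÷4/256÷4 = 1/64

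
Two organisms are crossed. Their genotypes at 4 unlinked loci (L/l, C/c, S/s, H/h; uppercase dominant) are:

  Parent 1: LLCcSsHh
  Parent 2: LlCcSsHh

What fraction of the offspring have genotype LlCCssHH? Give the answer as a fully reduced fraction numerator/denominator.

P(LlCCssHH) = 1/128

LLCcSsHh gametes: LCSH×2, LCSh×2, LCsH×2, LCsh×2, LcSH×2, LcSh×2, LcsH×2, Lcsh×2
LlCcSsHh gametes: LCSH×1, LCSh×1, LCsH×1, LCsh×1, LcSH×1, LcSh×1, LcsH×1, Lcsh×1, lCSH×1, lCSh×1, lCsH×1, lCsh×1, lcSH×1, lcSh×1, lcsH×1, lcsh×1
LLCcSsHh×LlCcSsHh grid (16·16=256): LLCCSSHH=2 LLCCSSHh=4 LLCCSShh=2 LLCCSsHH=4 LLCCSsHh=8 LLCCSshh=4 LLCCssHH=2 LLCCssHh=4 LLCCsshh=2 LLCcSSHH=4 LLCcSSHh=8 LLCcSShh=4 LLCcSsHH=8 LLCcSsHh=16 LLCcSshh=8 LLCcssHH=4 LLCcssHh=8 LLCcsshh=4 LLccSSHH=2 LLccSSHh=4 LLccSShh=2 LLccSsHH=4 LLccSsHh=8 LLccSshh=4 LLccssHH=2 LLccssHh=4 LLccsshh=2 LlCCSSHH=2 LlCCSSHh=4 LlCCSShh=2 LlCCSsHH=4 LlCCSsHh=8 LlCCSshh=4 LlCCssHH=2 LlCCssHh=4 LlCCsshh=2 LlCcSSHH=4 LlCcSSHh=8 LlCcSShh=4 LlCcSsHH=8 LlCcSsHh=16 LlCcSshh=8 LlCcssHH=4 LlCcssHh=8 LlCcsshh=4 LlccSSHH=2 LlccSSHh=4 LlccSShh=2 LlccSsHH=4 LlccSsHh=8 LlccSshh=4 LlccssHH=2 LlccssHh=4 Llccsshh=2
LlCCssHH hits 2/256; gcd=2; 2÷2/256÷2 = 1/128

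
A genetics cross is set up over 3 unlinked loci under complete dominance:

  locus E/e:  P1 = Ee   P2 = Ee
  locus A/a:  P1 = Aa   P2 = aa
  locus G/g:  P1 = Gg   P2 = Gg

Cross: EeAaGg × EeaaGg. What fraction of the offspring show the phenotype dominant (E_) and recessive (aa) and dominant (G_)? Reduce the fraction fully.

P(E_ aa G_) = 9/32

EeAaGg gametes: EAG×1, EAg×1, EaG×1, Eag×1, eAG×1, eAg×1, eaG×1, eag×1
EeaaGg gametes: EaG×2, Eag×2, eaG×2, eag×2
EeAaGg×EeaaGg grid (8·8=64): EEAaGG=2 EEAaGg=4 EEAagg=2 EEaaGG=2 EEaaGg=4 EEaagg=2 EeAaGG=4 EeAaGg=8 EeAagg=4 EeaaGG=4 EeaaGg=8 Eeaagg=4 eeAaGG=2 eeAaGg=4 eeAagg=2 eeaaGG=2 eeaaGg=4 eeaagg=2
E_ aa G_ hits 18/64; gcd=2; 18÷2/64÷2 = 9/32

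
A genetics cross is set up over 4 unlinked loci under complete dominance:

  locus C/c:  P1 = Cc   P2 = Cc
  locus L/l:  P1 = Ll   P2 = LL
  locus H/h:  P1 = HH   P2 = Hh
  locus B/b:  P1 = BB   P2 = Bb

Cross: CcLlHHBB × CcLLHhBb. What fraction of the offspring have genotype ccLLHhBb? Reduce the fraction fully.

P(ccLLHhBb) = 1/32

CcLlHHBB gametes: CLHB×4, ClHB×4, cLHB×4, clHB×4
CcLLHhBb gametes: CLHB×2, CLHb×2, CLhB×2, CLhb×2, cLHB×2, cLHb×2, cLhB×2, cLhb×2
CcLlHHBB×CcLLHhBb grid (16·16=256): CCLLHHBB=8 CCLLHHBb=8 CCLLHhBB=8 CCLLHhBb=8 CCLlHHBB=8 CCLlHHBb=8 CCLlHhBB=8 CCLlHhBb=8 CcLLHHBB=16 CcLLHHBb=16 CcLLHhBB=16 CcLLHhBb=16 CcLlHHBB=16 CcLlHHBb=16 CcLlHhBB=16 CcLlHhBb=16 ccLLHHBB=8 ccLLHHBb=8 ccLLHhBB=8 ccLLHhBb=8 ccLlHHBB=8 ccLlHHBb=8 ccLlHhBB=8 ccLlHhBb=8
ccLLHhBb hits 8/256; gcd=8; 8÷8/256÷8 = 1/32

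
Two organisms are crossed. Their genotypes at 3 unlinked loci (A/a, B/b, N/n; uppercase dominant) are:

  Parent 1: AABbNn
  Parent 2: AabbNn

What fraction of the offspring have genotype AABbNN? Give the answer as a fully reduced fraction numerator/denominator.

AABbNn gametes: ABN×2, ABn×2, AbN×2, Abn×2
AabbNn gametes: AbN×2, Abn×2, abN×2, abn×2
AABbNn×AabbNn grid (8·8=64): AABbNN=4 AABbNn=8 AABbnn=4 AAbbNN=4 AAbbNn=8 AAbbnn=4 AaBbNN=4 AaBbNn=8 AaBbnn=4 AabbNN=4 AabbNn=8 Aabbnn=4
AABbNN hits 4/64; gcd=4; 4÷4/64÷4 = 1/16

P(AABbNN) = 1/16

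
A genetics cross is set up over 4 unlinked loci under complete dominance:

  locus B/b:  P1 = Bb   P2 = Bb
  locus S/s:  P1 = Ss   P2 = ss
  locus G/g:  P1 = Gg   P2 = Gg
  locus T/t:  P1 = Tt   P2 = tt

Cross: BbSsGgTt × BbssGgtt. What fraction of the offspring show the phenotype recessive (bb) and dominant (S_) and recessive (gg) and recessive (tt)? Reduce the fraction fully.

BbSsGgTt gametes: BSGT×1, BSGt×1, BSgT×1, BSgt×1, BsGT×1, BsGt×1, BsgT×1, Bsgt×1, bSGT×1, bSGt×1, bSgT×1, bSgt×1, bsGT×1, bsGt×1, bsgT×1, bsgt×1
BbssGgtt gametes: BsGt×4, Bsgt×4, bsGt×4, bsgt×4
BbSsGgTt×BbssGgtt grid (16·16=256): BBSsGGTt=4 BBSsGGtt=4 BBSsGgTt=8 BBSsGgtt=8 BBSsggTt=4 BBSsggtt=4 BBssGGTt=4 BBssGGtt=4 BBssGgTt=8 BBssGgtt=8 BBssggTt=4 BBssggtt=4 BbSsGGTt=8 BbSsGGtt=8 BbSsGgTt=16 BbSsGgtt=16 BbSsggTt=8 BbSsggtt=8 BbssGGTt=8 BbssGGtt=8 BbssGgTt=16 BbssGgtt=16 BbssggTt=8 Bbssggtt=8 bbSsGGTt=4 bbSsGGtt=4 bbSsGgTt=8 bbSsGgtt=8 bbSsggTt=4 bbSsggtt=4 bbssGGTt=4 bbssGGtt=4 bbssGgTt=8 bbssGgtt=8 bbssggTt=4 bbssggtt=4
bb S_ gg tt hits 4/256; gcd=4; 4÷4/256÷4 = 1/64

P(bb S_ gg tt) = 1/64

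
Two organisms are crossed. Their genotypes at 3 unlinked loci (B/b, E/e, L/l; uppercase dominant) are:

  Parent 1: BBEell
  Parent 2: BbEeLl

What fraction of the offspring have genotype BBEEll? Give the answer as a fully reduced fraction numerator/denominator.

P(BBEEll) = 1/16

BBEell gametes: BEl×4, Bel×4
BbEeLl gametes: BEL×1, BEl×1, BeL×1, Bel×1, bEL×1, bEl×1, beL×1, bel×1
BBEell×BbEeLl grid (8·8=64): BBEELl=4 BBEEll=4 BBEeLl=8 BBEell=8 BBeeLl=4 BBeell=4 BbEELl=4 BbEEll=4 BbEeLl=8 BbEell=8 BbeeLl=4 Bbeell=4
BBEEll hits 4/64; gcd=4; 4÷4/64÷4 = 1/16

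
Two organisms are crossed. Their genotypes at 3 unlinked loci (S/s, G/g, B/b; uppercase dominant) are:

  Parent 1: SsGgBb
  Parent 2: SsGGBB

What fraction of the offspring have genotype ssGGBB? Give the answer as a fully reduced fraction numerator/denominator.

SsGgBb gametes: SGB×1, SGb×1, SgB×1, Sgb×1, sGB×1, sGb×1, sgB×1, sgb×1
SsGGBB gametes: SGB×4, sGB×4
SsGgBb×SsGGBB grid (8·8=64): SSGGBB=4 SSGGBb=4 SSGgBB=4 SSGgBb=4 SsGGBB=8 SsGGBb=8 SsGgBB=8 SsGgBb=8 ssGGBB=4 ssGGBb=4 ssGgBB=4 ssGgBb=4
ssGGBB hits 4/64; gcd=4; 4÷4/64÷4 = 1/16

P(ssGGBB) = 1/16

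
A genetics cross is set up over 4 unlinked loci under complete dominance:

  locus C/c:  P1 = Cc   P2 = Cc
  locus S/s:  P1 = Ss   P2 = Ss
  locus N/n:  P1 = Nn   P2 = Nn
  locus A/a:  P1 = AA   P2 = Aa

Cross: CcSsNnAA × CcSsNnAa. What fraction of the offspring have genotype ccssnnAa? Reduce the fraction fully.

CcSsNnAA gametes: CSNA×2, CSnA×2, CsNA×2, CsnA×2, cSNA×2, cSnA×2, csNA×2, csnA×2
CcSsNnAa gametes: CSNA×1, CSNa×1, CSnA×1, CSna×1, CsNA×1, CsNa×1, CsnA×1, Csna×1, cSNA×1, cSNa×1, cSnA×1, cSna×1, csNA×1, csNa×1, csnA×1, csna×1
CcSsNnAA×CcSsNnAa grid (16·16=256): CCSSNNAA=2 CCSSNNAa=2 CCSSNnAA=4 CCSSNnAa=4 CCSSnnAA=2 CCSSnnAa=2 CCSsNNAA=4 CCSsNNAa=4 CCSsNnAA=8 CCSsNnAa=8 CCSsnnAA=4 CCSsnnAa=4 CCssNNAA=2 CCssNNAa=2 CCssNnAA=4 CCssNnAa=4 CCssnnAA=2 CCssnnAa=2 CcSSNNAA=4 CcSSNNAa=4 CcSSNnAA=8 CcSSNnAa=8 CcSSnnAA=4 CcSSnnAa=4 CcSsNNAA=8 CcSsNNAa=8 CcSsNnAA=16 CcSsNnAa=16 CcSsnnAA=8 CcSsnnAa=8 CcssNNAA=4 CcssNNAa=4 CcssNnAA=8 CcssNnAa=8 CcssnnAA=4 CcssnnAa=4 ccSSNNAA=2 ccSSNNAa=2 ccSSNnAA=4 ccSSNnAa=4 ccSSnnAA=2 ccSSnnAa=2 ccSsNNAA=4 ccSsNNAa=4 ccSsNnAA=8 ccSsNnAa=8 ccSsnnAA=4 ccSsnnAa=4 ccssNNAA=2 ccssNNAa=2 ccssNnAA=4 ccssNnAa=4 ccssnnAA=2 ccssnnAa=2
ccssnnAa hits 2/256; gcd=2; 2÷2/256÷2 = 1/128

P(ccssnnAa) = 1/128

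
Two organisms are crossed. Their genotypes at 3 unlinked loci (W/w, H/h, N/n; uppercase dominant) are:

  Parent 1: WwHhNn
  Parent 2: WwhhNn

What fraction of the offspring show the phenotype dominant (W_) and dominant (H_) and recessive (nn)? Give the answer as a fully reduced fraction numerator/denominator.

WwHhNn gametes: WHN×1, WHn×1, WhN×1, Whn×1, wHN×1, wHn×1, whN×1, whn×1
WwhhNn gametes: WhN×2, Whn×2, whN×2, whn×2
WwHhNn×WwhhNn grid (8·8=64): WWHhNN=2 WWHhNn=4 WWHhnn=2 WWhhNN=2 WWhhNn=4 WWhhnn=2 WwHhNN=4 WwHhNn=8 WwHhnn=4 WwhhNN=4 WwhhNn=8 Wwhhnn=4 wwHhNN=2 wwHhNn=4 wwHhnn=2 wwhhNN=2 wwhhNn=4 wwhhnn=2
W_ H_ nn hits 6/64; gcd=2; 6÷2/64÷2 = 3/32

P(W_ H_ nn) = 3/32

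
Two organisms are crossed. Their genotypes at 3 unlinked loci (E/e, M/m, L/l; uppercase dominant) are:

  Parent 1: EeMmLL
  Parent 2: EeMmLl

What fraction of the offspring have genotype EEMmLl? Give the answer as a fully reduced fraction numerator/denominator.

P(EEMmLl) = 1/16

EeMmLL gametes: EML×2, EmL×2, eML×2, emL×2
EeMmLl gametes: EML×1, EMl×1, EmL×1, Eml×1, eML×1, eMl×1, emL×1, eml×1
EeMmLL×EeMmLl grid (8·8=64): EEMMLL=2 EEMMLl=2 EEMmLL=4 EEMmLl=4 EEmmLL=2 EEmmLl=2 EeMMLL=4 EeMMLl=4 EeMmLL=8 EeMmLl=8 EemmLL=4 EemmLl=4 eeMMLL=2 eeMMLl=2 eeMmLL=4 eeMmLl=4 eemmLL=2 eemmLl=2
EEMmLl hits 4/64; gcd=4; 4÷4/64÷4 = 1/16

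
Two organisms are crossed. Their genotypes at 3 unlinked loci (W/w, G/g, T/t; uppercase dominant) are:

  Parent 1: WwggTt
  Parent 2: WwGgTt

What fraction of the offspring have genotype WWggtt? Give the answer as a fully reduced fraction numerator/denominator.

WwggTt gametes: WgT×2, Wgt×2, wgT×2, wgt×2
WwGgTt gametes: WGT×1, WGt×1, WgT×1, Wgt×1, wGT×1, wGt×1, wgT×1, wgt×1
WwggTt×WwGgTt grid (8·8=64): WWGgTT=2 WWGgTt=4 WWGgtt=2 WWggTT=2 WWggTt=4 WWggtt=2 WwGgTT=4 WwGgTt=8 WwGgtt=4 WwggTT=4 WwggTt=8 Wwggtt=4 wwGgTT=2 wwGgTt=4 wwGgtt=2 wwggTT=2 wwggTt=4 wwggtt=2
WWggtt hits 2/64; gcd=2; 2÷2/64÷2 = 1/32

P(WWggtt) = 1/32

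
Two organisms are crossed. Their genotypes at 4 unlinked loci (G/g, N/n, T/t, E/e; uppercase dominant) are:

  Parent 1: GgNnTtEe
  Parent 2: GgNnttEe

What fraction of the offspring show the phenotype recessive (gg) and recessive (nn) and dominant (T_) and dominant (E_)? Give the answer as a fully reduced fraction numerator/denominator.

P(gg nn T_ E_) = 3/128

GgNnTtEe gametes: GNTE×1, GNTe×1, GNtE×1, GNte×1, GnTE×1, GnTe×1, GntE×1, Gnte×1, gNTE×1, gNTe×1, gNtE×1, gNte×1, gnTE×1, gnTe×1, gntE×1, gnte×1
GgNnttEe gametes: GNtE×2, GNte×2, GntE×2, Gnte×2, gNtE×2, gNte×2, gntE×2, gnte×2
GgNnTtEe×GgNnttEe grid (16·16=256): GGNNTtEE=2 GGNNTtEe=4 GGNNTtee=2 GGNNttEE=2 GGNNttEe=4 GGNNttee=2 GGNnTtEE=4 GGNnTtEe=8 GGNnTtee=4 GGNnttEE=4 GGNnttEe=8 GGNnttee=4 GGnnTtEE=2 GGnnTtEe=4 GGnnTtee=2 GGnnttEE=2 GGnnttEe=4 GGnnttee=2 GgNNTtEE=4 GgNNTtEe=8 GgNNTtee=4 GgNNttEE=4 GgNNttEe=8 GgNNttee=4 GgNnTtEE=8 GgNnTtEe=16 GgNnTtee=8 GgNnttEE=8 GgNnttEe=16 GgNnttee=8 GgnnTtEE=4 GgnnTtEe=8 GgnnTtee=4 GgnnttEE=4 GgnnttEe=8 Ggnnttee=4 ggNNTtEE=2 ggNNTtEe=4 ggNNTtee=2 ggNNttEE=2 ggNNttEe=4 ggNNttee=2 ggNnTtEE=4 ggNnTtEe=8 ggNnTtee=4 ggNnttEE=4 ggNnttEe=8 ggNnttee=4 ggnnTtEE=2 ggnnTtEe=4 ggnnTtee=2 ggnnttEE=2 ggnnttEe=4 ggnnttee=2
gg nn T_ E_ hits 6/256; gcd=2; 6÷2/256÷2 = 3/128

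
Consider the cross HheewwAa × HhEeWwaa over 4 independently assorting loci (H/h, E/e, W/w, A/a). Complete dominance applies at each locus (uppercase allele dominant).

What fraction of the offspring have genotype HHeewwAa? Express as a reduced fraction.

HheewwAa gametes: HewA×4, Hewa×4, hewA×4, hewa×4
HhEeWwaa gametes: HEWa×2, HEwa×2, HeWa×2, Hewa×2, hEWa×2, hEwa×2, heWa×2, hewa×2
HheewwAa×HhEeWwaa grid (16·16=256): HHEeWwAa=8 HHEeWwaa=8 HHEewwAa=8 HHEewwaa=8 HHeeWwAa=8 HHeeWwaa=8 HHeewwAa=8 HHeewwaa=8 HhEeWwAa=16 HhEeWwaa=16 HhEewwAa=16 HhEewwaa=16 HheeWwAa=16 HheeWwaa=16 HheewwAa=16 Hheewwaa=16 hhEeWwAa=8 hhEeWwaa=8 hhEewwAa=8 hhEewwaa=8 hheeWwAa=8 hheeWwaa=8 hheewwAa=8 hheewwaa=8
HHeewwAa hits 8/256; gcd=8; 8÷8/256÷8 = 1/32

P(HHeewwAa) = 1/32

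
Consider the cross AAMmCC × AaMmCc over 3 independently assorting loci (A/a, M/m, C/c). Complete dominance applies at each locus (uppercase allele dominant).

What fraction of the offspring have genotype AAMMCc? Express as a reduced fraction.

P(AAMMCc) = 1/16

AAMmCC gametes: AMC×4, AmC×4
AaMmCc gametes: AMC×1, AMc×1, AmC×1, Amc×1, aMC×1, aMc×1, amC×1, amc×1
AAMmCC×AaMmCc grid (8·8=64): AAMMCC=4 AAMMCc=4 AAMmCC=8 AAMmCc=8 AAmmCC=4 AAmmCc=4 AaMMCC=4 AaMMCc=4 AaMmCC=8 AaMmCc=8 AammCC=4 AammCc=4
AAMMCc hits 4/64; gcd=4; 4÷4/64÷4 = 1/16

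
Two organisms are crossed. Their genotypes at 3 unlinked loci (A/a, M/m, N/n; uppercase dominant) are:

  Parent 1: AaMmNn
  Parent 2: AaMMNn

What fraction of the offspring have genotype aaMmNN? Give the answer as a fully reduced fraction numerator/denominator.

P(aaMmNN) = 1/32

AaMmNn gametes: AMN×1, AMn×1, AmN×1, Amn×1, aMN×1, aMn×1, amN×1, amn×1
AaMMNn gametes: AMN×2, AMn×2, aMN×2, aMn×2
AaMmNn×AaMMNn grid (8·8=64): AAMMNN=2 AAMMNn=4 AAMMnn=2 AAMmNN=2 AAMmNn=4 AAMmnn=2 AaMMNN=4 AaMMNn=8 AaMMnn=4 AaMmNN=4 AaMmNn=8 AaMmnn=4 aaMMNN=2 aaMMNn=4 aaMMnn=2 aaMmNN=2 aaMmNn=4 aaMmnn=2
aaMmNN hits 2/64; gcd=2; 2÷2/64÷2 = 1/32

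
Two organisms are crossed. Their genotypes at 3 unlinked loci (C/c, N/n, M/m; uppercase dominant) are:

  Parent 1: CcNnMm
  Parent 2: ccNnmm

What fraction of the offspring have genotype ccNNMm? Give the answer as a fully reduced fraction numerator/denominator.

P(ccNNMm) = 1/16

CcNnMm gametes: CNM×1, CNm×1, CnM×1, Cnm×1, cNM×1, cNm×1, cnM×1, cnm×1
ccNnmm gametes: cNm×4, cnm×4
CcNnMm×ccNnmm grid (8·8=64): CcNNMm=4 CcNNmm=4 CcNnMm=8 CcNnmm=8 CcnnMm=4 Ccnnmm=4 ccNNMm=4 ccNNmm=4 ccNnMm=8 ccNnmm=8 ccnnMm=4 ccnnmm=4
ccNNMm hits 4/64; gcd=4; 4÷4/64÷4 = 1/16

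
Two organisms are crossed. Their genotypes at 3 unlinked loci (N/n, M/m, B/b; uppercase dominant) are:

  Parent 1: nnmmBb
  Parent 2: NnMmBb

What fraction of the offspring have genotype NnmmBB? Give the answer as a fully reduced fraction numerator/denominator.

P(NnmmBB) = 1/16

nnmmBb gametes: nmB×4, nmb×4
NnMmBb gametes: NMB×1, NMb×1, NmB×1, Nmb×1, nMB×1, nMb×1, nmB×1, nmb×1
nnmmBb×NnMmBb grid (8·8=64): NnMmBB=4 NnMmBb=8 NnMmbb=4 NnmmBB=4 NnmmBb=8 Nnmmbb=4 nnMmBB=4 nnMmBb=8 nnMmbb=4 nnmmBB=4 nnmmBb=8 nnmmbb=4
NnmmBB hits 4/64; gcd=4; 4÷4/64÷4 = 1/16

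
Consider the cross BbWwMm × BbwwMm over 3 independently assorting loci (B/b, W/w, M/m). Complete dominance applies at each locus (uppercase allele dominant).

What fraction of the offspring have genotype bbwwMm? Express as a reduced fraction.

BbWwMm gametes: BWM×1, BWm×1, BwM×1, Bwm×1, bWM×1, bWm×1, bwM×1, bwm×1
BbwwMm gametes: BwM×2, Bwm×2, bwM×2, bwm×2
BbWwMm×BbwwMm grid (8·8=64): BBWwMM=2 BBWwMm=4 BBWwmm=2 BBwwMM=2 BBwwMm=4 BBwwmm=2 BbWwMM=4 BbWwMm=8 BbWwmm=4 BbwwMM=4 BbwwMm=8 Bbwwmm=4 bbWwMM=2 bbWwMm=4 bbWwmm=2 bbwwMM=2 bbwwMm=4 bbwwmm=2
bbwwMm hits 4/64; gcd=4; 4÷4/64÷4 = 1/16

P(bbwwMm) = 1/16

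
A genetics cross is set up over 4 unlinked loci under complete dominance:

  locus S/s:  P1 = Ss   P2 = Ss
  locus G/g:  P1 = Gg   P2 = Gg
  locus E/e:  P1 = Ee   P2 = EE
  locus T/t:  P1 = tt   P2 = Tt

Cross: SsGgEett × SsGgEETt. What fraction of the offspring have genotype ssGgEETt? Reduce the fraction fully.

P(ssGgEETt) = 1/32

SsGgEett gametes: SGEt×2, SGet×2, SgEt×2, Sget×2, sGEt×2, sGet×2, sgEt×2, sget×2
SsGgEETt gametes: SGET×2, SGEt×2, SgET×2, SgEt×2, sGET×2, sGEt×2, sgET×2, sgEt×2
SsGgEett×SsGgEETt grid (16·16=256): SSGGEETt=4 SSGGEEtt=4 SSGGEeTt=4 SSGGEett=4 SSGgEETt=8 SSGgEEtt=8 SSGgEeTt=8 SSGgEett=8 SSggEETt=4 SSggEEtt=4 SSggEeTt=4 SSggEett=4 SsGGEETt=8 SsGGEEtt=8 SsGGEeTt=8 SsGGEett=8 SsGgEETt=16 SsGgEEtt=16 SsGgEeTt=16 SsGgEett=16 SsggEETt=8 SsggEEtt=8 SsggEeTt=8 SsggEett=8 ssGGEETt=4 ssGGEEtt=4 ssGGEeTt=4 ssGGEett=4 ssGgEETt=8 ssGgEEtt=8 ssGgEeTt=8 ssGgEett=8 ssggEETt=4 ssggEEtt=4 ssggEeTt=4 ssggEett=4
ssGgEETt hits 8/256; gcd=8; 8÷8/256÷8 = 1/32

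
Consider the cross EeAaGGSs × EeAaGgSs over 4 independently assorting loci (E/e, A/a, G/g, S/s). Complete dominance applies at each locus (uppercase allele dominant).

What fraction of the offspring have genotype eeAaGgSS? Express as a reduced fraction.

P(eeAaGgSS) = 1/64

EeAaGGSs gametes: EAGS×2, EAGs×2, EaGS×2, EaGs×2, eAGS×2, eAGs×2, eaGS×2, eaGs×2
EeAaGgSs gametes: EAGS×1, EAGs×1, EAgS×1, EAgs×1, EaGS×1, EaGs×1, EagS×1, Eags×1, eAGS×1, eAGs×1, eAgS×1, eAgs×1, eaGS×1, eaGs×1, eagS×1, eags×1
EeAaGGSs×EeAaGgSs grid (16·16=256): EEAAGGSS=2 EEAAGGSs=4 EEAAGGss=2 EEAAGgSS=2 EEAAGgSs=4 EEAAGgss=2 EEAaGGSS=4 EEAaGGSs=8 EEAaGGss=4 EEAaGgSS=4 EEAaGgSs=8 EEAaGgss=4 EEaaGGSS=2 EEaaGGSs=4 EEaaGGss=2 EEaaGgSS=2 EEaaGgSs=4 EEaaGgss=2 EeAAGGSS=4 EeAAGGSs=8 EeAAGGss=4 EeAAGgSS=4 EeAAGgSs=8 EeAAGgss=4 EeAaGGSS=8 EeAaGGSs=16 EeAaGGss=8 EeAaGgSS=8 EeAaGgSs=16 EeAaGgss=8 EeaaGGSS=4 EeaaGGSs=8 EeaaGGss=4 EeaaGgSS=4 EeaaGgSs=8 EeaaGgss=4 eeAAGGSS=2 eeAAGGSs=4 eeAAGGss=2 eeAAGgSS=2 eeAAGgSs=4 eeAAGgss=2 eeAaGGSS=4 eeAaGGSs=8 eeAaGGss=4 eeAaGgSS=4 eeAaGgSs=8 eeAaGgss=4 eeaaGGSS=2 eeaaGGSs=4 eeaaGGss=2 eeaaGgSS=2 eeaaGgSs=4 eeaaGgss=2
eeAaGgSS hits 4/256; gcd=4; 4÷4/256÷4 = 1/64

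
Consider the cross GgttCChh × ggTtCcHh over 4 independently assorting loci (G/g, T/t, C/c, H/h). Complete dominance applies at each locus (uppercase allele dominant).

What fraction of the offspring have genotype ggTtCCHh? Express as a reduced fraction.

P(ggTtCCHh) = 1/16

GgttCChh gametes: GtCh×8, gtCh×8
ggTtCcHh gametes: gTCH×2, gTCh×2, gTcH×2, gTch×2, gtCH×2, gtCh×2, gtcH×2, gtch×2
GgttCChh×ggTtCcHh grid (16·16=256): GgTtCCHh=16 GgTtCChh=16 GgTtCcHh=16 GgTtCchh=16 GgttCCHh=16 GgttCChh=16 GgttCcHh=16 GgttCchh=16 ggTtCCHh=16 ggTtCChh=16 ggTtCcHh=16 ggTtCchh=16 ggttCCHh=16 ggttCChh=16 ggttCcHh=16 ggttCchh=16
ggTtCCHh hits 16/256; gcd=16; 16÷16/256÷16 = 1/16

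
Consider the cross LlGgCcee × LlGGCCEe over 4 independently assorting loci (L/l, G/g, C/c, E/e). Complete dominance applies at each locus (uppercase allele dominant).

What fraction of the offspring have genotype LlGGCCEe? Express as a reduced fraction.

LlGgCcee gametes: LGCe×2, LGce×2, LgCe×2, Lgce×2, lGCe×2, lGce×2, lgCe×2, lgce×2
LlGGCCEe gametes: LGCE×4, LGCe×4, lGCE×4, lGCe×4
LlGgCcee×LlGGCCEe grid (16·16=256): LLGGCCEe=8 LLGGCCee=8 LLGGCcEe=8 LLGGCcee=8 LLGgCCEe=8 LLGgCCee=8 LLGgCcEe=8 LLGgCcee=8 LlGGCCEe=16 LlGGCCee=16 LlGGCcEe=16 LlGGCcee=16 LlGgCCEe=16 LlGgCCee=16 LlGgCcEe=16 LlGgCcee=16 llGGCCEe=8 llGGCCee=8 llGGCcEe=8 llGGCcee=8 llGgCCEe=8 llGgCCee=8 llGgCcEe=8 llGgCcee=8
LlGGCCEe hits 16/256; gcd=16; 16÷16/256÷16 = 1/16

P(LlGGCCEe) = 1/16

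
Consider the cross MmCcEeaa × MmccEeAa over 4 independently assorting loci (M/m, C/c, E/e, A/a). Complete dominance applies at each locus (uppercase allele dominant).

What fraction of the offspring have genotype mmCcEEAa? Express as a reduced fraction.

P(mmCcEEAa) = 1/64

MmCcEeaa gametes: MCEa×2, MCea×2, McEa×2, Mcea×2, mCEa×2, mCea×2, mcEa×2, mcea×2
MmccEeAa gametes: McEA×2, McEa×2, MceA×2, Mcea×2, mcEA×2, mcEa×2, mceA×2, mcea×2
MmCcEeaa×MmccEeAa grid (16·16=256): MMCcEEAa=4 MMCcEEaa=4 MMCcEeAa=8 MMCcEeaa=8 MMCceeAa=4 MMCceeaa=4 MMccEEAa=4 MMccEEaa=4 MMccEeAa=8 MMccEeaa=8 MMcceeAa=4 MMcceeaa=4 MmCcEEAa=8 MmCcEEaa=8 MmCcEeAa=16 MmCcEeaa=16 MmCceeAa=8 MmCceeaa=8 MmccEEAa=8 MmccEEaa=8 MmccEeAa=16 MmccEeaa=16 MmcceeAa=8 Mmcceeaa=8 mmCcEEAa=4 mmCcEEaa=4 mmCcEeAa=8 mmCcEeaa=8 mmCceeAa=4 mmCceeaa=4 mmccEEAa=4 mmccEEaa=4 mmccEeAa=8 mmccEeaa=8 mmcceeAa=4 mmcceeaa=4
mmCcEEAa hits 4/256; gcd=4; 4÷4/256÷4 = 1/64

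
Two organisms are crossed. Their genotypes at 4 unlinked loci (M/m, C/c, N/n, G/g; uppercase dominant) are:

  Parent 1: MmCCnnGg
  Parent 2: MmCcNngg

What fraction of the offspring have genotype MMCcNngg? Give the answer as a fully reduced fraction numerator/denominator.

P(MMCcNngg) = 1/32

MmCCnnGg gametes: MCnG×4, MCng×4, mCnG×4, mCng×4
MmCcNngg gametes: MCNg×2, MCng×2, McNg×2, Mcng×2, mCNg×2, mCng×2, mcNg×2, mcng×2
MmCCnnGg×MmCcNngg grid (16·16=256): MMCCNnGg=8 MMCCNngg=8 MMCCnnGg=8 MMCCnngg=8 MMCcNnGg=8 MMCcNngg=8 MMCcnnGg=8 MMCcnngg=8 MmCCNnGg=16 MmCCNngg=16 MmCCnnGg=16 MmCCnngg=16 MmCcNnGg=16 MmCcNngg=16 MmCcnnGg=16 MmCcnngg=16 mmCCNnGg=8 mmCCNngg=8 mmCCnnGg=8 mmCCnngg=8 mmCcNnGg=8 mmCcNngg=8 mmCcnnGg=8 mmCcnngg=8
MMCcNngg hits 8/256; gcd=8; 8÷8/256÷8 = 1/32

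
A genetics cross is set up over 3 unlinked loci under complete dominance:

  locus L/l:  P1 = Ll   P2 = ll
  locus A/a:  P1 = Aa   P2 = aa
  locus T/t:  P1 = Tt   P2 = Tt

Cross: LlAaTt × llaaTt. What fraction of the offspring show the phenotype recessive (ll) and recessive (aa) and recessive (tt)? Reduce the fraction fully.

P(ll aa tt) = 1/16

LlAaTt gametes: LAT×1, LAt×1, LaT×1, Lat×1, lAT×1, lAt×1, laT×1, lat×1
llaaTt gametes: laT×4, lat×4
LlAaTt×llaaTt grid (8·8=64): LlAaTT=4 LlAaTt=8 LlAatt=4 LlaaTT=4 LlaaTt=8 Llaatt=4 llAaTT=4 llAaTt=8 llAatt=4 llaaTT=4 llaaTt=8 llaatt=4
ll aa tt hits 4/64; gcd=4; 4÷4/64÷4 = 1/16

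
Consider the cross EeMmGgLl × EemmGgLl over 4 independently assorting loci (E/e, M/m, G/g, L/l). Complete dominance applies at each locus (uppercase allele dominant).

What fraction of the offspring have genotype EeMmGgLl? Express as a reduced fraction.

P(EeMmGgLl) = 1/16

EeMmGgLl gametes: EMGL×1, EMGl×1, EMgL×1, EMgl×1, EmGL×1, EmGl×1, EmgL×1, Emgl×1, eMGL×1, eMGl×1, eMgL×1, eMgl×1, emGL×1, emGl×1, emgL×1, emgl×1
EemmGgLl gametes: EmGL×2, EmGl×2, EmgL×2, Emgl×2, emGL×2, emGl×2, emgL×2, emgl×2
EeMmGgLl×EemmGgLl grid (16·16=256): EEMmGGLL=2 EEMmGGLl=4 EEMmGGll=2 EEMmGgLL=4 EEMmGgLl=8 EEMmGgll=4 EEMmggLL=2 EEMmggLl=4 EEMmggll=2 EEmmGGLL=2 EEmmGGLl=4 EEmmGGll=2 EEmmGgLL=4 EEmmGgLl=8 EEmmGgll=4 EEmmggLL=2 EEmmggLl=4 EEmmggll=2 EeMmGGLL=4 EeMmGGLl=8 EeMmGGll=4 EeMmGgLL=8 EeMmGgLl=16 EeMmGgll=8 EeMmggLL=4 EeMmggLl=8 EeMmggll=4 EemmGGLL=4 EemmGGLl=8 EemmGGll=4 EemmGgLL=8 EemmGgLl=16 EemmGgll=8 EemmggLL=4 EemmggLl=8 Eemmggll=4 eeMmGGLL=2 eeMmGGLl=4 eeMmGGll=2 eeMmGgLL=4 eeMmGgLl=8 eeMmGgll=4 eeMmggLL=2 eeMmggLl=4 eeMmggll=2 eemmGGLL=2 eemmGGLl=4 eemmGGll=2 eemmGgLL=4 eemmGgLl=8 eemmGgll=4 eemmggLL=2 eemmggLl=4 eemmggll=2
EeMmGgLl hits 16/256; gcd=16; 16÷16/256÷16 = 1/16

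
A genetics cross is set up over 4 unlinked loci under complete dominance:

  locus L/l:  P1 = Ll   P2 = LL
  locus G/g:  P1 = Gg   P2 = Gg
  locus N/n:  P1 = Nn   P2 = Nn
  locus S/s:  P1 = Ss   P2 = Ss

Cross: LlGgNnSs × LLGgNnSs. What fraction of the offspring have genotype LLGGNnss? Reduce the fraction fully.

LlGgNnSs gametes: LGNS×1, LGNs×1, LGnS×1, LGns×1, LgNS×1, LgNs×1, LgnS×1, Lgns×1, lGNS×1, lGNs×1, lGnS×1, lGns×1, lgNS×1, lgNs×1, lgnS×1, lgns×1
LLGgNnSs gametes: LGNS×2, LGNs×2, LGnS×2, LGns×2, LgNS×2, LgNs×2, LgnS×2, Lgns×2
LlGgNnSs×LLGgNnSs grid (16·16=256): LLGGNNSS=2 LLGGNNSs=4 LLGGNNss=2 LLGGNnSS=4 LLGGNnSs=8 LLGGNnss=4 LLGGnnSS=2 LLGGnnSs=4 LLGGnnss=2 LLGgNNSS=4 LLGgNNSs=8 LLGgNNss=4 LLGgNnSS=8 LLGgNnSs=16 LLGgNnss=8 LLGgnnSS=4 LLGgnnSs=8 LLGgnnss=4 LLggNNSS=2 LLggNNSs=4 LLggNNss=2 LLggNnSS=4 LLggNnSs=8 LLggNnss=4 LLggnnSS=2 LLggnnSs=4 LLggnnss=2 LlGGNNSS=2 LlGGNNSs=4 LlGGNNss=2 LlGGNnSS=4 LlGGNnSs=8 LlGGNnss=4 LlGGnnSS=2 LlGGnnSs=4 LlGGnnss=2 LlGgNNSS=4 LlGgNNSs=8 LlGgNNss=4 LlGgNnSS=8 LlGgNnSs=16 LlGgNnss=8 LlGgnnSS=4 LlGgnnSs=8 LlGgnnss=4 LlggNNSS=2 LlggNNSs=4 LlggNNss=2 LlggNnSS=4 LlggNnSs=8 LlggNnss=4 LlggnnSS=2 LlggnnSs=4 Llggnnss=2
LLGGNnss hits 4/256; gcd=4; 4÷4/256÷4 = 1/64

P(LLGGNnss) = 1/64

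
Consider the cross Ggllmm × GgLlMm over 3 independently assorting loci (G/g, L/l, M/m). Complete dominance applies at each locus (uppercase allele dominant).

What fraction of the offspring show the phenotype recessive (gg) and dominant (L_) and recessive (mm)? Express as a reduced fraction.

P(gg L_ mm) = 1/16

Ggllmm gametes: Glm×4, glm×4
GgLlMm gametes: GLM×1, GLm×1, GlM×1, Glm×1, gLM×1, gLm×1, glM×1, glm×1
Ggllmm×GgLlMm grid (8·8=64): GGLlMm=4 GGLlmm=4 GGllMm=4 GGllmm=4 GgLlMm=8 GgLlmm=8 GgllMm=8 Ggllmm=8 ggLlMm=4 ggLlmm=4 ggllMm=4 ggllmm=4
gg L_ mm hits 4/64; gcd=4; 4÷4/64÷4 = 1/16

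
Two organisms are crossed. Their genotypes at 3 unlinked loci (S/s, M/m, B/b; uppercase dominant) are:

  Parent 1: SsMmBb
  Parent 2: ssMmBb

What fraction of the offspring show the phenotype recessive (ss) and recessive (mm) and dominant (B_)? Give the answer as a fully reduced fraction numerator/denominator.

P(ss mm B_) = 3/32

SsMmBb gametes: SMB×1, SMb×1, SmB×1, Smb×1, sMB×1, sMb×1, smB×1, smb×1
ssMmBb gametes: sMB×2, sMb×2, smB×2, smb×2
SsMmBb×ssMmBb grid (8·8=64): SsMMBB=2 SsMMBb=4 SsMMbb=2 SsMmBB=4 SsMmBb=8 SsMmbb=4 SsmmBB=2 SsmmBb=4 Ssmmbb=2 ssMMBB=2 ssMMBb=4 ssMMbb=2 ssMmBB=4 ssMmBb=8 ssMmbb=4 ssmmBB=2 ssmmBb=4 ssmmbb=2
ss mm B_ hits 6/64; gcd=2; 6÷2/64÷2 = 3/32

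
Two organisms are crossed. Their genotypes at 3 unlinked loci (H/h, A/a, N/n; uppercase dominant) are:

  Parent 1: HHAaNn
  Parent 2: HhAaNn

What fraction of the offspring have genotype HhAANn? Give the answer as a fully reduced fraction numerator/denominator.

P(HhAANn) = 1/16

HHAaNn gametes: HAN×2, HAn×2, HaN×2, Han×2
HhAaNn gametes: HAN×1, HAn×1, HaN×1, Han×1, hAN×1, hAn×1, haN×1, han×1
HHAaNn×HhAaNn grid (8·8=64): HHAANN=2 HHAANn=4 HHAAnn=2 HHAaNN=4 HHAaNn=8 HHAann=4 HHaaNN=2 HHaaNn=4 HHaann=2 HhAANN=2 HhAANn=4 HhAAnn=2 HhAaNN=4 HhAaNn=8 HhAann=4 HhaaNN=2 HhaaNn=4 Hhaann=2
HhAANn hits 4/64; gcd=4; 4÷4/64÷4 = 1/16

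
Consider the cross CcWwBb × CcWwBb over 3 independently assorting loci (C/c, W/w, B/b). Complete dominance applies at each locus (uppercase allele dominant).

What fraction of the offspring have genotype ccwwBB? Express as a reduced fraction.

CcWwBb gametes: CWB×1, CWb×1, CwB×1, Cwb×1, cWB×1, cWb×1, cwB×1, cwb×1
CcWwBb gametes: CWB×1, CWb×1, CwB×1, Cwb×1, cWB×1, cWb×1, cwB×1, cwb×1
CcWwBb×CcWwBb grid (8·8=64): CCWWBB=1 CCWWBb=2 CCWWbb=1 CCWwBB=2 CCWwBb=4 CCWwbb=2 CCwwBB=1 CCwwBb=2 CCwwbb=1 CcWWBB=2 CcWWBb=4 CcWWbb=2 CcWwBB=4 CcWwBb=8 CcWwbb=4 CcwwBB=2 CcwwBb=4 Ccwwbb=2 ccWWBB=1 ccWWBb=2 ccWWbb=1 ccWwBB=2 ccWwBb=4 ccWwbb=2 ccwwBB=1 ccwwBb=2 ccwwbb=1
ccwwBB hits 1/64; gcd=1; 1÷1/64÷1 = 1/64

P(ccwwBB) = 1/64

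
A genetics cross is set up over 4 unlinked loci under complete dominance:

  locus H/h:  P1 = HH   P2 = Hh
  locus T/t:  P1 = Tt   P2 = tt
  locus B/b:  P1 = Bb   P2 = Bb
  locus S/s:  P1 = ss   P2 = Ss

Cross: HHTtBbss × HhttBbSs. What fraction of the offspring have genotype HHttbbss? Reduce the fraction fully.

P(HHttbbss) = 1/32

HHTtBbss gametes: HTBs×4, HTbs×4, HtBs×4, Htbs×4
HhttBbSs gametes: HtBS×2, HtBs×2, HtbS×2, Htbs×2, htBS×2, htBs×2, htbS×2, htbs×2
HHTtBbss×HhttBbSs grid (16·16=256): HHTtBBSs=8 HHTtBBss=8 HHTtBbSs=16 HHTtBbss=16 HHTtbbSs=8 HHTtbbss=8 HHttBBSs=8 HHttBBss=8 HHttBbSs=16 HHttBbss=16 HHttbbSs=8 HHttbbss=8 HhTtBBSs=8 HhTtBBss=8 HhTtBbSs=16 HhTtBbss=16 HhTtbbSs=8 HhTtbbss=8 HhttBBSs=8 HhttBBss=8 HhttBbSs=16 HhttBbss=16 HhttbbSs=8 Hhttbbss=8
HHttbbss hits 8/256; gcd=8; 8÷8/256÷8 = 1/32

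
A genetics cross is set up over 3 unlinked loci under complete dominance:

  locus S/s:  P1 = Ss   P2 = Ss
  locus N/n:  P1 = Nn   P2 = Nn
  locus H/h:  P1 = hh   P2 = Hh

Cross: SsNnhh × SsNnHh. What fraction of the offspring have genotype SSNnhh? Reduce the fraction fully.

SsNnhh gametes: SNh×2, Snh×2, sNh×2, snh×2
SsNnHh gametes: SNH×1, SNh×1, SnH×1, Snh×1, sNH×1, sNh×1, snH×1, snh×1
SsNnhh×SsNnHh grid (8·8=64): SSNNHh=2 SSNNhh=2 SSNnHh=4 SSNnhh=4 SSnnHh=2 SSnnhh=2 SsNNHh=4 SsNNhh=4 SsNnHh=8 SsNnhh=8 SsnnHh=4 Ssnnhh=4 ssNNHh=2 ssNNhh=2 ssNnHh=4 ssNnhh=4 ssnnHh=2 ssnnhh=2
SSNnhh hits 4/64; gcd=4; 4÷4/64÷4 = 1/16

P(SSNnhh) = 1/16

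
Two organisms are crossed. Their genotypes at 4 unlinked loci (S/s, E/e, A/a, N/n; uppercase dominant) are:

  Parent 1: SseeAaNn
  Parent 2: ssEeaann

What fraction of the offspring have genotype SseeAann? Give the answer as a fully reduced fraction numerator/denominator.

P(SseeAann) = 1/16

SseeAaNn gametes: SeAN×2, SeAn×2, SeaN×2, Sean×2, seAN×2, seAn×2, seaN×2, sean×2
ssEeaann gametes: sEan×8, sean×8
SseeAaNn×ssEeaann grid (16·16=256): SsEeAaNn=16 SsEeAann=16 SsEeaaNn=16 SsEeaann=16 SseeAaNn=16 SseeAann=16 SseeaaNn=16 Sseeaann=16 ssEeAaNn=16 ssEeAann=16 ssEeaaNn=16 ssEeaann=16 sseeAaNn=16 sseeAann=16 sseeaaNn=16 sseeaann=16
SseeAann hits 16/256; gcd=16; 16÷16/256÷16 = 1/16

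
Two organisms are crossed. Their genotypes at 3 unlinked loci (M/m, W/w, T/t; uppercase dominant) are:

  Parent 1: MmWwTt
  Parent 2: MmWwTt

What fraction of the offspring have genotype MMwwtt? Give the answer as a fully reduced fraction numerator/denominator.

P(MMwwtt) = 1/64

MmWwTt gametes: MWT×1, MWt×1, MwT×1, Mwt×1, mWT×1, mWt×1, mwT×1, mwt×1
MmWwTt gametes: MWT×1, MWt×1, MwT×1, Mwt×1, mWT×1, mWt×1, mwT×1, mwt×1
MmWwTt×MmWwTt grid (8·8=64): MMWWTT=1 MMWWTt=2 MMWWtt=1 MMWwTT=2 MMWwTt=4 MMWwtt=2 MMwwTT=1 MMwwTt=2 MMwwtt=1 MmWWTT=2 MmWWTt=4 MmWWtt=2 MmWwTT=4 MmWwTt=8 MmWwtt=4 MmwwTT=2 MmwwTt=4 Mmwwtt=2 mmWWTT=1 mmWWTt=2 mmWWtt=1 mmWwTT=2 mmWwTt=4 mmWwtt=2 mmwwTT=1 mmwwTt=2 mmwwtt=1
MMwwtt hits 1/64; gcd=1; 1÷1/64÷1 = 1/64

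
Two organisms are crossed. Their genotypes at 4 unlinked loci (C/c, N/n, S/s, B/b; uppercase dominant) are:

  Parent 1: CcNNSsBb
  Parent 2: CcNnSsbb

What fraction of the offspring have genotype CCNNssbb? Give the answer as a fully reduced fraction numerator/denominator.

P(CCNNssbb) = 1/64

CcNNSsBb gametes: CNSB×2, CNSb×2, CNsB×2, CNsb×2, cNSB×2, cNSb×2, cNsB×2, cNsb×2
CcNnSsbb gametes: CNSb×2, CNsb×2, CnSb×2, Cnsb×2, cNSb×2, cNsb×2, cnSb×2, cnsb×2
CcNNSsBb×CcNnSsbb grid (16·16=256): CCNNSSBb=4 CCNNSSbb=4 CCNNSsBb=8 CCNNSsbb=8 CCNNssBb=4 CCNNssbb=4 CCNnSSBb=4 CCNnSSbb=4 CCNnSsBb=8 CCNnSsbb=8 CCNnssBb=4 CCNnssbb=4 CcNNSSBb=8 CcNNSSbb=8 CcNNSsBb=16 CcNNSsbb=16 CcNNssBb=8 CcNNssbb=8 CcNnSSBb=8 CcNnSSbb=8 CcNnSsBb=16 CcNnSsbb=16 CcNnssBb=8 CcNnssbb=8 ccNNSSBb=4 ccNNSSbb=4 ccNNSsBb=8 ccNNSsbb=8 ccNNssBb=4 ccNNssbb=4 ccNnSSBb=4 ccNnSSbb=4 ccNnSsBb=8 ccNnSsbb=8 ccNnssBb=4 ccNnssbb=4
CCNNssbb hits 4/256; gcd=4; 4÷4/256÷4 = 1/64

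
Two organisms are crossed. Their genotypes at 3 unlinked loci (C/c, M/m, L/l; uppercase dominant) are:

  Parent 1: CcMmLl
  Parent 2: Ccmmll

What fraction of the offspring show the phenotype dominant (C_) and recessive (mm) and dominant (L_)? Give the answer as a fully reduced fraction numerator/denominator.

P(C_ mm L_) = 3/16

CcMmLl gametes: CML×1, CMl×1, CmL×1, Cml×1, cML×1, cMl×1, cmL×1, cml×1
Ccmmll gametes: Cml×4, cml×4
CcMmLl×Ccmmll grid (8·8=64): CCMmLl=4 CCMmll=4 CCmmLl=4 CCmmll=4 CcMmLl=8 CcMmll=8 CcmmLl=8 Ccmmll=8 ccMmLl=4 ccMmll=4 ccmmLl=4 ccmmll=4
C_ mm L_ hits 12/64; gcd=4; 12÷4/64÷4 = 3/16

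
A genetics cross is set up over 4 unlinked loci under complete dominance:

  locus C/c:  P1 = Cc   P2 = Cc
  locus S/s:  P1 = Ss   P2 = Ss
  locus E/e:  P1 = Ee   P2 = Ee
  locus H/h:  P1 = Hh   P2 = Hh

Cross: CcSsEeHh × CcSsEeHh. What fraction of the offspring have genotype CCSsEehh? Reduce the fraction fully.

CcSsEeHh gametes: CSEH×1, CSEh×1, CSeH×1, CSeh×1, CsEH×1, CsEh×1, CseH×1, Cseh×1, cSEH×1, cSEh×1, cSeH×1, cSeh×1, csEH×1, csEh×1, cseH×1, cseh×1
CcSsEeHh gametes: CSEH×1, CSEh×1, CSeH×1, CSeh×1, CsEH×1, CsEh×1, CseH×1, Cseh×1, cSEH×1, cSEh×1, cSeH×1, cSeh×1, csEH×1, csEh×1, cseH×1, cseh×1
CcSsEeHh×CcSsEeHh grid (16·16=256): CCSSEEHH=1 CCSSEEHh=2 CCSSEEhh=1 CCSSEeHH=2 CCSSEeHh=4 CCSSEehh=2 CCSSeeHH=1 CCSSeeHh=2 CCSSeehh=1 CCSsEEHH=2 CCSsEEHh=4 CCSsEEhh=2 CCSsEeHH=4 CCSsEeHh=8 CCSsEehh=4 CCSseeHH=2 CCSseeHh=4 CCSseehh=2 CCssEEHH=1 CCssEEHh=2 CCssEEhh=1 CCssEeHH=2 CCssEeHh=4 CCssEehh=2 CCsseeHH=1 CCsseeHh=2 CCsseehh=1 CcSSEEHH=2 CcSSEEHh=4 CcSSEEhh=2 CcSSEeHH=4 CcSSEeHh=8 CcSSEehh=4 CcSSeeHH=2 CcSSeeHh=4 CcSSeehh=2 CcSsEEHH=4 CcSsEEHh=8 CcSsEEhh=4 CcSsEeHH=8 CcSsEeHh=16 CcSsEehh=8 CcSseeHH=4 CcSseeHh=8 CcSseehh=4 CcssEEHH=2 CcssEEHh=4 CcssEEhh=2 CcssEeHH=4 CcssEeHh=8 CcssEehh=4 CcsseeHH=2 CcsseeHh=4 Ccsseehh=2 ccSSEEHH=1 ccSSEEHh=2 ccSSEEhh=1 ccSSEeHH=2 ccSSEeHh=4 ccSSEehh=2 ccSSeeHH=1 ccSSeeHh=2 ccSSeehh=1 ccSsEEHH=2 ccSsEEHh=4 ccSsEEhh=2 ccSsEeHH=4 ccSsEeHh=8 ccSsEehh=4 ccSseeHH=2 ccSseeHh=4 ccSseehh=2 ccssEEHH=1 ccssEEHh=2 ccssEEhh=1 ccssEeHH=2 ccssEeHh=4 ccssEehh=2 ccsseeHH=1 ccsseeHh=2 ccsseehh=1
CCSsEehh hits 4/256; gcd=4; 4÷4/256÷4 = 1/64

P(CCSsEehh) = 1/64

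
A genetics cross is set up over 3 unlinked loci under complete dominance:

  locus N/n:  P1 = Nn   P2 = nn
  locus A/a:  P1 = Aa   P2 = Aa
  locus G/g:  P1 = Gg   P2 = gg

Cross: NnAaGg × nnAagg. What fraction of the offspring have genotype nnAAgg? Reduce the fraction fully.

NnAaGg gametes: NAG×1, NAg×1, NaG×1, Nag×1, nAG×1, nAg×1, naG×1, nag×1
nnAagg gametes: nAg×4, nag×4
NnAaGg×nnAagg grid (8·8=64): NnAAGg=4 NnAAgg=4 NnAaGg=8 NnAagg=8 NnaaGg=4 Nnaagg=4 nnAAGg=4 nnAAgg=4 nnAaGg=8 nnAagg=8 nnaaGg=4 nnaagg=4
nnAAgg hits 4/64; gcd=4; 4÷4/64÷4 = 1/16

P(nnAAgg) = 1/16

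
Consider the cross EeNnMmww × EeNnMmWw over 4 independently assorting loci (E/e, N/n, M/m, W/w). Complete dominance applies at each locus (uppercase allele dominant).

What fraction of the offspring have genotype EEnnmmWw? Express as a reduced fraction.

EeNnMmww gametes: ENMw×2, ENmw×2, EnMw×2, Enmw×2, eNMw×2, eNmw×2, enMw×2, enmw×2
EeNnMmWw gametes: ENMW×1, ENMw×1, ENmW×1, ENmw×1, EnMW×1, EnMw×1, EnmW×1, Enmw×1, eNMW×1, eNMw×1, eNmW×1, eNmw×1, enMW×1, enMw×1, enmW×1, enmw×1
EeNnMmww×EeNnMmWw grid (16·16=256): EENNMMWw=2 EENNMMww=2 EENNMmWw=4 EENNMmww=4 EENNmmWw=2 EENNmmww=2 EENnMMWw=4 EENnMMww=4 EENnMmWw=8 EENnMmww=8 EENnmmWw=4 EENnmmww=4 EEnnMMWw=2 EEnnMMww=2 EEnnMmWw=4 EEnnMmww=4 EEnnmmWw=2 EEnnmmww=2 EeNNMMWw=4 EeNNMMww=4 EeNNMmWw=8 EeNNMmww=8 EeNNmmWw=4 EeNNmmww=4 EeNnMMWw=8 EeNnMMww=8 EeNnMmWw=16 EeNnMmww=16 EeNnmmWw=8 EeNnmmww=8 EennMMWw=4 EennMMww=4 EennMmWw=8 EennMmww=8 EennmmWw=4 Eennmmww=4 eeNNMMWw=2 eeNNMMww=2 eeNNMmWw=4 eeNNMmww=4 eeNNmmWw=2 eeNNmmww=2 eeNnMMWw=4 eeNnMMww=4 eeNnMmWw=8 eeNnMmww=8 eeNnmmWw=4 eeNnmmww=4 eennMMWw=2 eennMMww=2 eennMmWw=4 eennMmww=4 eennmmWw=2 eennmmww=2
EEnnmmWw hits 2/256; gcd=2; 2÷2/256÷2 = 1/128

P(EEnnmmWw) = 1/128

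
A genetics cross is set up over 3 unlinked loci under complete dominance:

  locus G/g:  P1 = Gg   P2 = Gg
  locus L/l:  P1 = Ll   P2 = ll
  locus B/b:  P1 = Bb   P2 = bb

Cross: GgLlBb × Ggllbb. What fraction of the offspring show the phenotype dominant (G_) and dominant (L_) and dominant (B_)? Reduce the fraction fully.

GgLlBb gametes: GLB×1, GLb×1, GlB×1, Glb×1, gLB×1, gLb×1, glB×1, glb×1
Ggllbb gametes: Glb×4, glb×4
GgLlBb×Ggllbb grid (8·8=64): GGLlBb=4 GGLlbb=4 GGllBb=4 GGllbb=4 GgLlBb=8 GgLlbb=8 GgllBb=8 Ggllbb=8 ggLlBb=4 ggLlbb=4 ggllBb=4 ggllbb=4
G_ L_ B_ hits 12/64; gcd=4; 12÷4/64÷4 = 3/16

P(G_ L_ B_) = 3/16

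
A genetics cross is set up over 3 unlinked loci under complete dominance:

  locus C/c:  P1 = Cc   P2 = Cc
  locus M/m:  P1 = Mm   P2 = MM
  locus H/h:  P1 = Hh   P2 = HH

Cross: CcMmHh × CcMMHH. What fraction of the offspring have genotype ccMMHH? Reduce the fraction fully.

CcMmHh gametes: CMH×1, CMh×1, CmH×1, Cmh×1, cMH×1, cMh×1, cmH×1, cmh×1
CcMMHH gametes: CMH×4, cMH×4
CcMmHh×CcMMHH grid (8·8=64): CCMMHH=4 CCMMHh=4 CCMmHH=4 CCMmHh=4 CcMMHH=8 CcMMHh=8 CcMmHH=8 CcMmHh=8 ccMMHH=4 ccMMHh=4 ccMmHH=4 ccMmHh=4
ccMMHH hits 4/64; gcd=4; 4÷4/64÷4 = 1/16

P(ccMMHH) = 1/16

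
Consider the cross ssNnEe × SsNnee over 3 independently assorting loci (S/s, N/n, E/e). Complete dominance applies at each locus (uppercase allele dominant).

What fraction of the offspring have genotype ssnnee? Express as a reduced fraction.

P(ssnnee) = 1/16

ssNnEe gametes: sNE×2, sNe×2, snE×2, sne×2
SsNnee gametes: SNe×2, Sne×2, sNe×2, sne×2
ssNnEe×SsNnee grid (8·8=64): SsNNEe=4 SsNNee=4 SsNnEe=8 SsNnee=8 SsnnEe=4 Ssnnee=4 ssNNEe=4 ssNNee=4 ssNnEe=8 ssNnee=8 ssnnEe=4 ssnnee=4
ssnnee hits 4/64; gcd=4; 4÷4/64÷4 = 1/16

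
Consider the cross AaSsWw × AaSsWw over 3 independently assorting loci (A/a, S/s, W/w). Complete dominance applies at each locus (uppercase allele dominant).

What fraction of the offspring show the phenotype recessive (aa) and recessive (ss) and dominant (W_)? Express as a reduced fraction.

P(aa ss W_) = 3/64

AaSsWw gametes: ASW×1, ASw×1, AsW×1, Asw×1, aSW×1, aSw×1, asW×1, asw×1
AaSsWw gametes: ASW×1, ASw×1, AsW×1, Asw×1, aSW×1, aSw×1, asW×1, asw×1
AaSsWw×AaSsWw grid (8·8=64): AASSWW=1 AASSWw=2 AASSww=1 AASsWW=2 AASsWw=4 AASsww=2 AAssWW=1 AAssWw=2 AAssww=1 AaSSWW=2 AaSSWw=4 AaSSww=2 AaSsWW=4 AaSsWw=8 AaSsww=4 AassWW=2 AassWw=4 Aassww=2 aaSSWW=1 aaSSWw=2 aaSSww=1 aaSsWW=2 aaSsWw=4 aaSsww=2 aassWW=1 aassWw=2 aassww=1
aa ss W_ hits 3/64; gcd=1; 3÷1/64÷1 = 3/64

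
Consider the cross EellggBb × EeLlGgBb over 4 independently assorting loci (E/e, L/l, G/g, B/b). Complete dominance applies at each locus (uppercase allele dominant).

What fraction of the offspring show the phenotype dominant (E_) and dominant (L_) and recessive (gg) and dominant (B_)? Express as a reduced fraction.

EellggBb gametes: ElgB×4, Elgb×4, elgB×4, elgb×4
EeLlGgBb gametes: ELGB×1, ELGb×1, ELgB×1, ELgb×1, ElGB×1, ElGb×1, ElgB×1, Elgb×1, eLGB×1, eLGb×1, eLgB×1, eLgb×1, elGB×1, elGb×1, elgB×1, elgb×1
EellggBb×EeLlGgBb grid (16·16=256): EELlGgBB=4 EELlGgBb=8 EELlGgbb=4 EELlggBB=4 EELlggBb=8 EELlggbb=4 EEllGgBB=4 EEllGgBb=8 EEllGgbb=4 EEllggBB=4 EEllggBb=8 EEllggbb=4 EeLlGgBB=8 EeLlGgBb=16 EeLlGgbb=8 EeLlggBB=8 EeLlggBb=16 EeLlggbb=8 EellGgBB=8 EellGgBb=16 EellGgbb=8 EellggBB=8 EellggBb=16 Eellggbb=8 eeLlGgBB=4 eeLlGgBb=8 eeLlGgbb=4 eeLlggBB=4 eeLlggBb=8 eeLlggbb=4 eellGgBB=4 eellGgBb=8 eellGgbb=4 eellggBB=4 eellggBb=8 eellggbb=4
E_ L_ gg B_ hits 36/256; gcd=4; 36÷4/256÷4 = 9/64

P(E_ L_ gg B_) = 9/64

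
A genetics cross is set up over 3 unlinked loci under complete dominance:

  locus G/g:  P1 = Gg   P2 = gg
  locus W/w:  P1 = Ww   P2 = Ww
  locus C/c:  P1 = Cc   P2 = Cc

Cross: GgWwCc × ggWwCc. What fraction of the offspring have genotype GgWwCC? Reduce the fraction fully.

P(GgWwCC) = 1/16

GgWwCc gametes: GWC×1, GWc×1, GwC×1, Gwc×1, gWC×1, gWc×1, gwC×1, gwc×1
ggWwCc gametes: gWC×2, gWc×2, gwC×2, gwc×2
GgWwCc×ggWwCc grid (8·8=64): GgWWCC=2 GgWWCc=4 GgWWcc=2 GgWwCC=4 GgWwCc=8 GgWwcc=4 GgwwCC=2 GgwwCc=4 Ggwwcc=2 ggWWCC=2 ggWWCc=4 ggWWcc=2 ggWwCC=4 ggWwCc=8 ggWwcc=4 ggwwCC=2 ggwwCc=4 ggwwcc=2
GgWwCC hits 4/64; gcd=4; 4÷4/64÷4 = 1/16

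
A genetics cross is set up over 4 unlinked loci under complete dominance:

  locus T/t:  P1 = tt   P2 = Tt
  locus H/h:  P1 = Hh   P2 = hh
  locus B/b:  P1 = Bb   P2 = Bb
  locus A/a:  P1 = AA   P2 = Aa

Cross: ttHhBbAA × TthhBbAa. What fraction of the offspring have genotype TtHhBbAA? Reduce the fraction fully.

P(TtHhBbAA) = 1/16

ttHhBbAA gametes: tHBA×4, tHbA×4, thBA×4, thbA×4
TthhBbAa gametes: ThBA×2, ThBa×2, ThbA×2, Thba×2, thBA×2, thBa×2, thbA×2, thba×2
ttHhBbAA×TthhBbAa grid (16·16=256): TtHhBBAA=8 TtHhBBAa=8 TtHhBbAA=16 TtHhBbAa=16 TtHhbbAA=8 TtHhbbAa=8 TthhBBAA=8 TthhBBAa=8 TthhBbAA=16 TthhBbAa=16 TthhbbAA=8 TthhbbAa=8 ttHhBBAA=8 ttHhBBAa=8 ttHhBbAA=16 ttHhBbAa=16 ttHhbbAA=8 ttHhbbAa=8 tthhBBAA=8 tthhBBAa=8 tthhBbAA=16 tthhBbAa=16 tthhbbAA=8 tthhbbAa=8
TtHhBbAA hits 16/256; gcd=16; 16÷16/256÷16 = 1/16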